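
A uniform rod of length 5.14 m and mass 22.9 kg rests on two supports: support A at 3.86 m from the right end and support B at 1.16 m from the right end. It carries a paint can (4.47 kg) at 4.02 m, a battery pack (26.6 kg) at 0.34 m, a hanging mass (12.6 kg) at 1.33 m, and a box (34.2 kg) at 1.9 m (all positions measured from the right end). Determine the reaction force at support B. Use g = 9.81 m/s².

About support A:
Beam weight: 22.9 × 9.81 = 224.6 N down at 2.57 m → arm 1.29 m, τ = 224.6 × 1.29 = 289.7 N·m clockwise.
Paint can: 4.47 × 9.81 = 43.85 N down at 4.02 m → arm 0.16 m, τ = 43.85 × 0.16 = 7.016 N·m counterclockwise.
Battery pack: 26.6 × 9.81 = 260.9 N down at 0.34 m → arm 3.52 m, τ = 260.9 × 3.52 = 918.4 N·m clockwise.
Hanging mass: 12.6 × 9.81 = 123.6 N down at 1.33 m → arm 2.53 m, τ = 123.6 × 2.53 = 312.7 N·m clockwise.
Box: 34.2 × 9.81 = 335.5 N down at 1.9 m → arm 1.96 m, τ = 335.5 × 1.96 = 657.6 N·m clockwise.
Net load moment about support A = 2171 N·m clockwise.
Reaction R at support B is upward at 1.16 m, arm 2.7 m → moment R × 2.7 counterclockwise.
Στ = 0 ⇒ R × 2.7 = 2171 ⇒ R = 804 N.

R_B ≈ 804 N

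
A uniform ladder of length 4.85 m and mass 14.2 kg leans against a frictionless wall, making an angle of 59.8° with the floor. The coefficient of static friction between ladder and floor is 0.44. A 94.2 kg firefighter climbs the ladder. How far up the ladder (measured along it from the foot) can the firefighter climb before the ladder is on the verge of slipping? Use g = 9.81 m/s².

Taking torques about the foot of the ladder:
Ladder weight 14.2×9.81 = 139.3 N acts at 2.425 m along the ladder; its horizontal arm is 2.425·cos59.8° = 1.22 m → τ = 169.9 N·m clockwise.
Firefighter weight 94.2×9.81 = 924.1 N at distance d → arm d·cos59.8° → τ = 924.1·d·0.503 clockwise.
Wall normal N at the top has arm L sinθ = 4.192 m counterclockwise, so Στ = 0 gives N·4.192 = 169.9 + 464.8·d.
ΣFy = 0 ⇒ N_floor = 1063 N, so the maximum friction is μ_s·N_floor = 0.44×1063 = 467.7 N. ΣFx = 0 ⇒ N_wall = f, so at the slipping point N = 467.7 N.
Substituting: 467.7×4.192 = 169.9 + 464.8·d ⇒ d = (1961 − 169.9) / 464.8 = 3.85 m.

d ≈ 3.85 m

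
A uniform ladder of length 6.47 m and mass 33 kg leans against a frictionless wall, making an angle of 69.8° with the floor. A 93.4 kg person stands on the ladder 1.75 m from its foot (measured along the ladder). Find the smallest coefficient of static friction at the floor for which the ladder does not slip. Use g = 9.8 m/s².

μ_min ≈ 0.122

Choose the foot of the ladder as the axis so the floor normal and friction both act there and drop out.
Ladder weight 33×9.8 = 323.4 N acts at 3.235 m along the ladder; its horizontal arm is 3.235·cos69.8° = 1.117 m → τ = 361.2 N·m clockwise.
Person: 93.4×9.8 = 915.3 N at 1.75 m → arm 0.6043 m → τ = 553.1 N·m clockwise.
Wall normal N acts horizontally at the top; its moment arm is the height L sinθ = 6.47·sin69.8° = 6.072 m, counterclockwise.
Balancing moments: N × 6.072 = 914.3, giving N = 150.6 N.
ΣFx = 0 ⇒ f = N_wall = 150.6 N. ΣFy = 0 ⇒ N_floor = 1239 N.
μ_min = f / N_floor = 150.6 / 1239 = 0.122.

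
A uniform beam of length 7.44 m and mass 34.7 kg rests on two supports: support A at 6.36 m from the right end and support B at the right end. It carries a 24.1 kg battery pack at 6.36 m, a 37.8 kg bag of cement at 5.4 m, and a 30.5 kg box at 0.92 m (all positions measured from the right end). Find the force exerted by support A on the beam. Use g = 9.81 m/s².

R_A ≈ 794 N

Take moments about support B.
Beam weight: 34.7 × 9.81 = 340.4 N down at 3.72 m → arm 3.72 m, τ = 340.4 × 3.72 = 1266 N·m counterclockwise.
Battery pack: 24.1 × 9.81 = 236.4 N down at 6.36 m → arm 6.36 m, τ = 236.4 × 6.36 = 1504 N·m counterclockwise.
Bag of cement: 37.8 × 9.81 = 370.8 N down at 5.4 m → arm 5.4 m, τ = 370.8 × 5.4 = 2002 N·m counterclockwise.
Box: 30.5 × 9.81 = 299.2 N down at 0.92 m → arm 0.92 m, τ = 299.2 × 0.92 = 275.3 N·m counterclockwise.
Net load moment about support B = 5047 N·m counterclockwise.
Reaction R at support A is upward at 6.36 m, arm 6.36 m → moment R × 6.36 clockwise.
Setting net torque to zero: R × 6.36 = 5047 → R = 794 N.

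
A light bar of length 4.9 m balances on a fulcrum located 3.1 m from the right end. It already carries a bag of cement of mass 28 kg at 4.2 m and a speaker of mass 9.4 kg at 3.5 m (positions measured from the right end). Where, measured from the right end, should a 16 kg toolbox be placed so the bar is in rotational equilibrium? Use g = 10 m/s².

x ≈ 0.94 m from the right end

Take moments about the fulcrum (at 3.1 m from the right end).
Bag of cement: 28 × 10 = 280 N down at 4.2 m → arm 1.1 m, τ = 280 × 1.1 = 308 N·m counterclockwise.
Speaker: 9.4 × 10 = 94 N down at 3.5 m → arm 0.4 m, τ = 94 × 0.4 = 37.6 N·m counterclockwise.
Net moment of existing loads = 345.6 N·m counterclockwise.
The toolbox weighs 16 × 10 = 160 N and must supply an equal clockwise moment, so its lever arm about the fulcrum is 345.6 / 160 = 2.16 m.
That puts it at 3.1 − 2.16 = 0.94 m from the right end.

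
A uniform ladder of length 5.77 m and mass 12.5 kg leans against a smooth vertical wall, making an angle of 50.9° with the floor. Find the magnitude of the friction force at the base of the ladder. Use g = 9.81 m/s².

f ≈ 49.8 N

Taking torques about the foot of the ladder:
Ladder weight 12.5×9.81 = 122.6 N acts at 2.885 m along the ladder; its horizontal arm is 2.885·cos50.9° = 1.819 m → τ = 223 N·m clockwise.
Wall normal N acts horizontally at the top; its moment arm is the height L sinθ = 5.77·sin50.9° = 4.478 m, counterclockwise.
For rotational equilibrium, N × 4.478 = 223, so N = 49.8 N.
ΣFx = 0: friction at the foot balances the wall's push, so f = N_wall = 49.8 N.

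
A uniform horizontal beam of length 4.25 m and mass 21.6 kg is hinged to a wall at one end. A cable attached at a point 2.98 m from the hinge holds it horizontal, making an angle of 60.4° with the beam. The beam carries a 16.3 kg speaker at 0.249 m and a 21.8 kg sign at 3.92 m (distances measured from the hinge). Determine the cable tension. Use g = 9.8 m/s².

Take moments about the hinge.
Beam weight: 21.6 × 9.8 = 211.7 N down at 2.125 m → arm 2.125 m, τ = 211.7 × 2.125 = 449.9 N·m clockwise.
Speaker: 16.3 × 9.8 = 159.7 N down at 0.249 m → arm 0.249 m, τ = 159.7 × 0.249 = 39.77 N·m clockwise.
Sign: 21.8 × 9.8 = 213.6 N down at 3.92 m → arm 3.92 m, τ = 213.6 × 3.92 = 837.3 N·m clockwise.
Total clockwise load moment = 1327 N·m.
The cable tension T acts at 2.98 m; only its component perpendicular to the beam, T sinθ, produces torque. sin 60.4° = 0.8695.
For rotational equilibrium, T × 2.98 × 0.8695 = 1327, so T = 1327 / 2.591 = 512 N.

T ≈ 512 N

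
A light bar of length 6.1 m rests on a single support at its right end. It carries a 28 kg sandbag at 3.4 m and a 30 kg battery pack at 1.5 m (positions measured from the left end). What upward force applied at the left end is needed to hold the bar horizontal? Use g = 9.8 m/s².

Taking torques about the right end:
Sandbag: 28 × 9.8 = 274.4 N down at 3.4 m → arm 2.7 m, τ = 274.4 × 2.7 = 740.9 N·m counterclockwise.
Battery pack: 30 × 9.8 = 294 N down at 1.5 m → arm 4.6 m, τ = 294 × 4.6 = 1352 N·m counterclockwise.
Net moment of the loads = 2093 N·m counterclockwise.
The upward force F acts at the left end, arm 6.1 m, giving F × 6.1 clockwise.
Balancing moments: F × 6.1 = 2093, giving F = 2093 / 6.1 = 343 N.

F ≈ 343 N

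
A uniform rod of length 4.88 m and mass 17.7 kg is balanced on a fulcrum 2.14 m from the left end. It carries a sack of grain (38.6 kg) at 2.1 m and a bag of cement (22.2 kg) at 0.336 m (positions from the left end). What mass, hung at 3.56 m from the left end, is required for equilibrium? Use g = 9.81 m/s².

m ≈ 25.6 kg

Taking torques about the fulcrum (at 2.14 m from the left end):
Beam weight: 17.7 × 9.81 = 173.6 N down at 2.44 m → arm 0.3 m, τ = 173.6 × 0.3 = 52.08 N·m clockwise.
Sack of grain: 38.6 × 9.81 = 378.7 N down at 2.1 m → arm 0.04 m, τ = 378.7 × 0.04 = 15.15 N·m counterclockwise.
Bag of cement: 22.2 × 9.81 = 217.8 N down at 0.336 m → arm 1.804 m, τ = 217.8 × 1.804 = 392.9 N·m counterclockwise.
Net moment of known loads = 356 N·m counterclockwise.
An unknown mass m at 3.56 m has arm 1.42 m; its moment is m·g·1.42 clockwise.
For rotational equilibrium, m × 9.81 × 1.42 = 356, so m = 356 / (9.81 × 1.42) = 25.6 kg.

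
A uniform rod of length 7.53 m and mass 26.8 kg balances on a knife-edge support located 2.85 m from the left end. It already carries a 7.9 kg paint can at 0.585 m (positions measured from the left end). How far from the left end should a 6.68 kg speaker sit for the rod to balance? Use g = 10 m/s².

x ≈ 1.86 m from the left end

About the knife-edge support (at 2.85 m from the left end):
Beam weight: 26.8 × 10 = 268 N down at 3.765 m → arm 0.915 m, τ = 268 × 0.915 = 245.2 N·m clockwise.
Paint can: 7.9 × 10 = 79 N down at 0.585 m → arm 2.265 m, τ = 79 × 2.265 = 178.9 N·m counterclockwise.
Net moment of existing loads = 66.3 N·m clockwise.
The speaker weighs 6.68 × 10 = 66.8 N and must supply an equal counterclockwise moment, so its lever arm about the knife-edge support is 66.3 / 66.8 = 0.993 m.
That puts it at 2.85 − 0.993 = 1.86 m from the left end.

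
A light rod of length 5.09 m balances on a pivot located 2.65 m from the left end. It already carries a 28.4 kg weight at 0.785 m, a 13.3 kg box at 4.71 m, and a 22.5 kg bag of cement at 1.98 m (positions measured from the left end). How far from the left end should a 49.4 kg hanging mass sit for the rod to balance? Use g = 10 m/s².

Choose the pivot (at 2.65 m from the left end) as the axis so the support reaction has zero arm there.
Weight: 28.4 × 10 = 284 N down at 0.785 m → arm 1.865 m, τ = 284 × 1.865 = 529.7 N·m counterclockwise.
Box: 13.3 × 10 = 133 N down at 4.71 m → arm 2.06 m, τ = 133 × 2.06 = 274 N·m clockwise.
Bag of cement: 22.5 × 10 = 225 N down at 1.98 m → arm 0.67 m, τ = 225 × 0.67 = 150.8 N·m counterclockwise.
Net moment of existing loads = 406.5 N·m counterclockwise.
The hanging mass weighs 49.4 × 10 = 494 N and must supply an equal clockwise moment, so its lever arm about the pivot is 406.5 / 494 = 0.823 m.
That puts it at 2.65 + 0.823 = 3.47 m from the left end.

x ≈ 3.47 m from the left end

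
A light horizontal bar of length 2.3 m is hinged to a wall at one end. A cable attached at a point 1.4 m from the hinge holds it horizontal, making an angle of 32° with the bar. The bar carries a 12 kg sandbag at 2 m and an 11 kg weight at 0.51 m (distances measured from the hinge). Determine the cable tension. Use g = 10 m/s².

T ≈ 399 N

Take moments about the hinge.
Sandbag: 12 × 10 = 120 N down at 2 m → arm 2 m, τ = 120 × 2 = 240 N·m clockwise.
Weight: 11 × 10 = 110 N down at 0.51 m → arm 0.51 m, τ = 110 × 0.51 = 56.1 N·m clockwise.
Total clockwise load moment = 296.1 N·m.
The cable tension T acts at 1.4 m; only its component perpendicular to the bar, T sinθ, produces torque. sin 32° = 0.5299.
For rotational equilibrium, T × 1.4 × 0.5299 = 296.1, so T = 296.1 / 0.7419 = 399 N.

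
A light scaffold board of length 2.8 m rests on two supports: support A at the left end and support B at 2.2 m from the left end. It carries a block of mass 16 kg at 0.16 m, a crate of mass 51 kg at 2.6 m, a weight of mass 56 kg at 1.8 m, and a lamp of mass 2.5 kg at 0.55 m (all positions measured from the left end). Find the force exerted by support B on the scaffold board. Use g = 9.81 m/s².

R_B ≈ 1060 N

Sum moments about support A (its reaction then has zero moment arm).
Block: 16 × 9.81 = 157 N down at 0.16 m → arm 0.16 m, τ = 157 × 0.16 = 25.12 N·m clockwise.
Crate: 51 × 9.81 = 500.3 N down at 2.6 m → arm 2.6 m, τ = 500.3 × 2.6 = 1301 N·m clockwise.
Weight: 56 × 9.81 = 549.4 N down at 1.8 m → arm 1.8 m, τ = 549.4 × 1.8 = 988.9 N·m clockwise.
Lamp: 2.5 × 9.81 = 24.53 N down at 0.55 m → arm 0.55 m, τ = 24.53 × 0.55 = 13.49 N·m clockwise.
Net load moment about support A = 2329 N·m clockwise.
Reaction R at support B is upward at 2.2 m, arm 2.2 m → moment R × 2.2 counterclockwise.
Balancing moments: R × 2.2 = 2329, giving R = 1060 N.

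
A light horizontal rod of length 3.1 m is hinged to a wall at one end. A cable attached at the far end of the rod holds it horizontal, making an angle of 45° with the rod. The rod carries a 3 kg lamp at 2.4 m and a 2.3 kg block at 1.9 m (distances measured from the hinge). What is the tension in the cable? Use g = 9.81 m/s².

About the hinge:
Lamp: 3 × 9.81 = 29.43 N down at 2.4 m → arm 2.4 m, τ = 29.43 × 2.4 = 70.63 N·m clockwise.
Block: 2.3 × 9.81 = 22.56 N down at 1.9 m → arm 1.9 m, τ = 22.56 × 1.9 = 42.86 N·m clockwise.
Total clockwise load moment = 113.5 N·m.
The cable tension T acts at 3.1 m; only its component perpendicular to the rod, T sinθ, produces torque. sin 45° = 0.7071.
Balancing moments: T × 3.1 × 0.7071 = 113.5, giving T = 113.5 / 2.192 = 51.8 N.

T ≈ 51.8 N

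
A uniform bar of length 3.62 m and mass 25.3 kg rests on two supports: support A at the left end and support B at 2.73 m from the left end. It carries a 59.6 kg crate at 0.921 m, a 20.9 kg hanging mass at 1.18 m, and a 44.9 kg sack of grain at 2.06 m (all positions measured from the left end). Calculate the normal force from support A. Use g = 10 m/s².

Choose support B as the axis so its reaction then has zero moment arm.
Beam weight: 25.3 × 10 = 253 N down at 1.81 m → arm 0.92 m, τ = 253 × 0.92 = 232.8 N·m counterclockwise.
Crate: 59.6 × 10 = 596 N down at 0.921 m → arm 1.809 m, τ = 596 × 1.809 = 1078 N·m counterclockwise.
Hanging mass: 20.9 × 10 = 209 N down at 1.18 m → arm 1.55 m, τ = 209 × 1.55 = 323.9 N·m counterclockwise.
Sack of grain: 44.9 × 10 = 449 N down at 2.06 m → arm 0.67 m, τ = 449 × 0.67 = 300.8 N·m counterclockwise.
Net load moment about support B = 1935 N·m counterclockwise.
Reaction R at support A is upward at 0 m, arm 2.73 m → moment R × 2.73 clockwise.
Setting net torque to zero: R × 2.73 = 1935 → R = 709 N.

R_A ≈ 709 N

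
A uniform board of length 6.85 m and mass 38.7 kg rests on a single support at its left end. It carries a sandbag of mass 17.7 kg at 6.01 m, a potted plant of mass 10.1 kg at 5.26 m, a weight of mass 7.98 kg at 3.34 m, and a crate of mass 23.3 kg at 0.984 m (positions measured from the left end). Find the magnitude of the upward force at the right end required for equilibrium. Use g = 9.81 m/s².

F ≈ 489 N

Sum moments about the left end (the unknown pivot reaction has zero arm there).
Beam weight: 38.7 × 9.81 = 379.6 N down at 3.425 m → arm 3.425 m, τ = 379.6 × 3.425 = 1300 N·m clockwise.
Sandbag: 17.7 × 9.81 = 173.6 N down at 6.01 m → arm 6.01 m, τ = 173.6 × 6.01 = 1043 N·m clockwise.
Potted plant: 10.1 × 9.81 = 99.08 N down at 5.26 m → arm 5.26 m, τ = 99.08 × 5.26 = 521.2 N·m clockwise.
Weight: 7.98 × 9.81 = 78.28 N down at 3.34 m → arm 3.34 m, τ = 78.28 × 3.34 = 261.5 N·m clockwise.
Crate: 23.3 × 9.81 = 228.6 N down at 0.984 m → arm 0.984 m, τ = 228.6 × 0.984 = 224.9 N·m clockwise.
Net moment of the loads = 3351 N·m clockwise.
The upward force F acts at the right end, arm 6.85 m, giving F × 6.85 counterclockwise.
Balancing moments: F × 6.85 = 3351, giving F = 3351 / 6.85 = 489 N.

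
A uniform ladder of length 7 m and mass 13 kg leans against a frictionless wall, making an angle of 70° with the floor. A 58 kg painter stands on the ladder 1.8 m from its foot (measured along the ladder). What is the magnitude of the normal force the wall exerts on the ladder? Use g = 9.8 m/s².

Take moments about the foot of the ladder.
Ladder weight 13×9.8 = 127.4 N acts at 3.5 m along the ladder; its horizontal arm is 3.5·cos70° = 1.197 m → τ = 152.5 N·m clockwise.
Painter: 58×9.8 = 568.4 N at 1.8 m → arm 0.6156 m → τ = 349.9 N·m clockwise.
Wall normal N acts horizontally at the top; its moment arm is the height L sinθ = 7·sin70° = 6.578 m, counterclockwise.
Στ = 0 ⇒ N × 6.578 = 502.4 ⇒ N = 76.4 N.

N_wall ≈ 76.4 N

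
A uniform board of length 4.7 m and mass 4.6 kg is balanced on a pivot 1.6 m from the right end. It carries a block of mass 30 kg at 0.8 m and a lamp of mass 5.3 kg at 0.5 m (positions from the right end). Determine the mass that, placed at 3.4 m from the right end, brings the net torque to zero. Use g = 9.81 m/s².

m ≈ 14.7 kg

Choose the pivot (at 1.6 m from the right end) as the axis so the support reaction has zero arm there.
Beam weight: 4.6 × 9.81 = 45.13 N down at 2.35 m → arm 0.75 m, τ = 45.13 × 0.75 = 33.85 N·m counterclockwise.
Block: 30 × 9.81 = 294.3 N down at 0.8 m → arm 0.8 m, τ = 294.3 × 0.8 = 235.4 N·m clockwise.
Lamp: 5.3 × 9.81 = 51.99 N down at 0.5 m → arm 1.1 m, τ = 51.99 × 1.1 = 57.19 N·m clockwise.
Net moment of known loads = 258.7 N·m clockwise.
An unknown mass m at 3.4 m has arm 1.8 m; its moment is m·g·1.8 counterclockwise.
Στ = 0 ⇒ m × 9.81 × 1.8 = 258.7 ⇒ m = 258.7 / (9.81 × 1.8) = 14.7 kg.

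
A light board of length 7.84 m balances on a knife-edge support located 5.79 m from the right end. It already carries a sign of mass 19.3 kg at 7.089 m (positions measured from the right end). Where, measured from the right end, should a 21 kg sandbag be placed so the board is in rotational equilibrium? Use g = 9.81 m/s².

x ≈ 4.6 m from the right end

Take moments about the knife-edge support (at 5.79 m from the right end).
Sign: 19.3 × 9.81 = 189.3 N down at 7.089 m → arm 1.299 m, τ = 189.3 × 1.299 = 245.9 N·m counterclockwise.
Net moment of existing loads = 245.9 N·m counterclockwise.
The sandbag weighs 21 × 9.81 = 206 N and must supply an equal clockwise moment, so its lever arm about the knife-edge support is 245.9 / 206 = 1.19 m.
That puts it at 5.79 − 1.19 = 4.6 m from the right end.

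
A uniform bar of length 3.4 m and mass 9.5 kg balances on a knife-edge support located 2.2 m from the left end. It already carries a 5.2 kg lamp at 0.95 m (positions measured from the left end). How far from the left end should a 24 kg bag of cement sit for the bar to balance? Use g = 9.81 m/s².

About the knife-edge support (at 2.2 m from the left end):
Beam weight: 9.5 × 9.81 = 93.2 N down at 1.7 m → arm 0.5 m, τ = 93.2 × 0.5 = 46.6 N·m counterclockwise.
Lamp: 5.2 × 9.81 = 51.01 N down at 0.95 m → arm 1.25 m, τ = 51.01 × 1.25 = 63.76 N·m counterclockwise.
Net moment of existing loads = 110.4 N·m counterclockwise.
The bag of cement weighs 24 × 9.81 = 235.4 N and must supply an equal clockwise moment, so its lever arm about the knife-edge support is 110.4 / 235.4 = 0.469 m.
That puts it at 2.2 + 0.469 = 2.67 m from the left end.

x ≈ 2.67 m from the left end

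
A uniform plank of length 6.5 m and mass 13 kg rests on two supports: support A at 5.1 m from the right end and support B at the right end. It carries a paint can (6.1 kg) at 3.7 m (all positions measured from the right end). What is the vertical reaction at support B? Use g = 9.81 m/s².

R_B ≈ 62.7 N

Taking torques about support A:
Beam weight: 13 × 9.81 = 127.5 N down at 3.25 m → arm 1.85 m, τ = 127.5 × 1.85 = 235.9 N·m clockwise.
Paint can: 6.1 × 9.81 = 59.84 N down at 3.7 m → arm 1.4 m, τ = 59.84 × 1.4 = 83.78 N·m clockwise.
Net load moment about support A = 319.7 N·m clockwise.
Reaction R at support B is upward at 0 m, arm 5.1 m → moment R × 5.1 counterclockwise.
Setting net torque to zero: R × 5.1 = 319.7 → R = 62.7 N.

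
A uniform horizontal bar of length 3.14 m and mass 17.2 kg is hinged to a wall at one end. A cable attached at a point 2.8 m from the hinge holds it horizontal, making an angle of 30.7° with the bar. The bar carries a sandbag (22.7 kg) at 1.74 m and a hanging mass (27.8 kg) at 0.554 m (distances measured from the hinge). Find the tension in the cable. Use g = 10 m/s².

Choose the hinge as the axis so the unknown hinge reaction has zero arm there.
Beam weight: 17.2 × 10 = 172 N down at 1.57 m → arm 1.57 m, τ = 172 × 1.57 = 270 N·m clockwise.
Sandbag: 22.7 × 10 = 227 N down at 1.74 m → arm 1.74 m, τ = 227 × 1.74 = 395 N·m clockwise.
Hanging mass: 27.8 × 10 = 278 N down at 0.554 m → arm 0.554 m, τ = 278 × 0.554 = 154 N·m clockwise.
Total clockwise load moment = 819 N·m.
The cable tension T acts at 2.8 m; only its component perpendicular to the bar, T sinθ, produces torque. sin 30.7° = 0.5105.
For rotational equilibrium, T × 2.8 × 0.5105 = 819, so T = 819 / 1.429 = 573 N.

T ≈ 573 N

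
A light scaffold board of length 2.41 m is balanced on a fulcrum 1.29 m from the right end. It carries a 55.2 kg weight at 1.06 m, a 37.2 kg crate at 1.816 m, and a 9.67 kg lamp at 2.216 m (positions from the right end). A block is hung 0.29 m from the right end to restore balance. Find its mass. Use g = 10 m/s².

About the fulcrum (at 1.29 m from the right end):
Weight: 55.2 × 10 = 552 N down at 1.06 m → arm 0.23 m, τ = 552 × 0.23 = 127 N·m clockwise.
Crate: 37.2 × 10 = 372 N down at 1.816 m → arm 0.526 m, τ = 372 × 0.526 = 195.7 N·m counterclockwise.
Lamp: 9.67 × 10 = 96.7 N down at 2.216 m → arm 0.926 m, τ = 96.7 × 0.926 = 89.54 N·m counterclockwise.
Net moment of known loads = 158.2 N·m counterclockwise.
An unknown mass m at 0.29 m has arm 1 m; its moment is m·g·1 clockwise.
Setting net torque to zero: m × 10 × 1 = 158.2 → m = 158.2 / (10 × 1) = 15.8 kg.

m ≈ 15.8 kg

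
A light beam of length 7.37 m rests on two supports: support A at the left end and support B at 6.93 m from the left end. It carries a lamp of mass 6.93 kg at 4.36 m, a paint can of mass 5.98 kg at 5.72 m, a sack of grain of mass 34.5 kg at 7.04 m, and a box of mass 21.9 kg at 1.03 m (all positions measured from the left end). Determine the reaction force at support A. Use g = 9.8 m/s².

R_A ≈ 213 N

Choose support B as the axis so its reaction then has zero moment arm.
Lamp: 6.93 × 9.8 = 67.91 N down at 4.36 m → arm 2.57 m, τ = 67.91 × 2.57 = 174.5 N·m counterclockwise.
Paint can: 5.98 × 9.8 = 58.6 N down at 5.72 m → arm 1.21 m, τ = 58.6 × 1.21 = 70.91 N·m counterclockwise.
Sack of grain: 34.5 × 9.8 = 338.1 N down at 7.04 m → arm 0.11 m, τ = 338.1 × 0.11 = 37.19 N·m clockwise.
Box: 21.9 × 9.8 = 214.6 N down at 1.03 m → arm 5.9 m, τ = 214.6 × 5.9 = 1266 N·m counterclockwise.
Net load moment about support B = 1474 N·m counterclockwise.
Reaction R at support A is upward at 0 m, arm 6.93 m → moment R × 6.93 clockwise.
Στ = 0 ⇒ R × 6.93 = 1474 ⇒ R = 213 N.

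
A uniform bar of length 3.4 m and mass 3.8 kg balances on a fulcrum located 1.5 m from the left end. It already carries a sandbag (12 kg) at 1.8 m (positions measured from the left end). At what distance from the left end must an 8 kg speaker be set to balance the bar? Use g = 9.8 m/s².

Choose the fulcrum (at 1.5 m from the left end) as the axis so the support reaction has zero arm there.
Beam weight: 3.8 × 9.8 = 37.24 N down at 1.7 m → arm 0.2 m, τ = 37.24 × 0.2 = 7.448 N·m clockwise.
Sandbag: 12 × 9.8 = 117.6 N down at 1.8 m → arm 0.3 m, τ = 117.6 × 0.3 = 35.28 N·m clockwise.
Net moment of existing loads = 42.73 N·m clockwise.
The speaker weighs 8 × 9.8 = 78.4 N and must supply an equal counterclockwise moment, so its lever arm about the fulcrum is 42.73 / 78.4 = 0.545 m.
That puts it at 1.5 − 0.545 = 0.955 m from the left end.

x ≈ 0.955 m from the left end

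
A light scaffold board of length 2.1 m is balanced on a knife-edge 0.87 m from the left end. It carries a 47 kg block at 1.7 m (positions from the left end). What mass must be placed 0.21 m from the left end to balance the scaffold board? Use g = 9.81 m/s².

Choose the knife-edge (at 0.87 m from the left end) as the axis so the support reaction has zero arm there.
Block: 47 × 9.81 = 461.1 N down at 1.7 m → arm 0.83 m, τ = 461.1 × 0.83 = 382.7 N·m clockwise.
Net moment of known loads = 382.7 N·m clockwise.
An unknown mass m at 0.21 m has arm 0.66 m; its moment is m·g·0.66 counterclockwise.
For rotational equilibrium, m × 9.81 × 0.66 = 382.7, so m = 382.7 / (9.81 × 0.66) = 59.1 kg.

m ≈ 59.1 kg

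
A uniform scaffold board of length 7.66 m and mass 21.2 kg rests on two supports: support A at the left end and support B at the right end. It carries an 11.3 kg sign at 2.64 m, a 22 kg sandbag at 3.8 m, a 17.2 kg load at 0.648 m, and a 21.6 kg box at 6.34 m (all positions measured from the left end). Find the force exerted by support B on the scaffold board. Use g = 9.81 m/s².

Choose support A as the axis so its reaction then has zero moment arm.
Beam weight: 21.2 × 9.81 = 208 N down at 3.83 m → arm 3.83 m, τ = 208 × 3.83 = 796.6 N·m clockwise.
Sign: 11.3 × 9.81 = 110.9 N down at 2.64 m → arm 2.64 m, τ = 110.9 × 2.64 = 292.8 N·m clockwise.
Sandbag: 22 × 9.81 = 215.8 N down at 3.8 m → arm 3.8 m, τ = 215.8 × 3.8 = 820 N·m clockwise.
Load: 17.2 × 9.81 = 168.7 N down at 0.648 m → arm 0.648 m, τ = 168.7 × 0.648 = 109.3 N·m clockwise.
Box: 21.6 × 9.81 = 211.9 N down at 6.34 m → arm 6.34 m, τ = 211.9 × 6.34 = 1343 N·m clockwise.
Net load moment about support A = 3362 N·m clockwise.
Reaction R at support B is upward at 7.66 m, arm 7.66 m → moment R × 7.66 counterclockwise.
Balancing moments: R × 7.66 = 3362, giving R = 439 N.

R_B ≈ 439 N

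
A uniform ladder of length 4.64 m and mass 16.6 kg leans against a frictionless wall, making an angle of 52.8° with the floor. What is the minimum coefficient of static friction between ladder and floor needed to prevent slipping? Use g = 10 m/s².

μ_min ≈ 0.38

Choose the foot of the ladder as the axis so the floor normal and friction both act there and drop out.
Ladder weight 16.6×10 = 166 N acts at 2.32 m along the ladder; its horizontal arm is 2.32·cos52.8° = 1.403 m → τ = 232.9 N·m clockwise.
Wall normal N acts horizontally at the top; its moment arm is the height L sinθ = 4.64·sin52.8° = 3.696 m, counterclockwise.
Setting net torque to zero: N × 3.696 = 232.9 → N = 63.01 N.
ΣFx = 0 ⇒ f = N_wall = 63.01 N. ΣFy = 0 ⇒ N_floor = 166 N.
μ_min = f / N_floor = 63.01 / 166 = 0.38.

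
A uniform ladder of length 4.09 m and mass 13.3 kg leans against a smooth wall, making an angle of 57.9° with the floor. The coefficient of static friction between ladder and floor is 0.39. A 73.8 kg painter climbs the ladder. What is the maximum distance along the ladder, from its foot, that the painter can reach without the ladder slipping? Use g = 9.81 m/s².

Take moments about the foot of the ladder.
Ladder weight 13.3×9.81 = 130.5 N acts at 2.045 m along the ladder; its horizontal arm is 2.045·cos57.9° = 1.087 m → τ = 141.9 N·m clockwise.
Painter weight 73.8×9.81 = 724 N at distance d → arm d·cos57.9° → τ = 724·d·0.5314 clockwise.
Wall normal N at the top has arm L sinθ = 3.465 m counterclockwise, so Στ = 0 gives N·3.465 = 141.9 + 384.7·d.
ΣFy = 0 ⇒ N_floor = 854.5 N, so the maximum friction is μ_s·N_floor = 0.39×854.5 = 333.3 N. ΣFx = 0 ⇒ N_wall = f, so at the slipping point N = 333.3 N.
Substituting: 333.3×3.465 = 141.9 + 384.7·d ⇒ d = (1155 − 141.9) / 384.7 = 2.63 m.

d ≈ 2.63 m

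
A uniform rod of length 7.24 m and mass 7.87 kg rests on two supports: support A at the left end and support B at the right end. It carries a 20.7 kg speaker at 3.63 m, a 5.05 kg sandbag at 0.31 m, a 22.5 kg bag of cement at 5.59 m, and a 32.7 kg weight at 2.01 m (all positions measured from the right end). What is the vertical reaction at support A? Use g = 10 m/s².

Choose support B as the axis so its reaction then has zero moment arm.
Beam weight: 7.87 × 10 = 78.7 N down at 3.62 m → arm 3.62 m, τ = 78.7 × 3.62 = 284.9 N·m counterclockwise.
Speaker: 20.7 × 10 = 207 N down at 3.63 m → arm 3.63 m, τ = 207 × 3.63 = 751.4 N·m counterclockwise.
Sandbag: 5.05 × 10 = 50.5 N down at 0.31 m → arm 0.31 m, τ = 50.5 × 0.31 = 15.65 N·m counterclockwise.
Bag of cement: 22.5 × 10 = 225 N down at 5.59 m → arm 5.59 m, τ = 225 × 5.59 = 1258 N·m counterclockwise.
Weight: 32.7 × 10 = 327 N down at 2.01 m → arm 2.01 m, τ = 327 × 2.01 = 657.3 N·m counterclockwise.
Net load moment about support B = 2967 N·m counterclockwise.
Reaction R at support A is upward at 7.24 m, arm 7.24 m → moment R × 7.24 clockwise.
Balancing moments: R × 7.24 = 2967, giving R = 410 N.

R_A ≈ 410 N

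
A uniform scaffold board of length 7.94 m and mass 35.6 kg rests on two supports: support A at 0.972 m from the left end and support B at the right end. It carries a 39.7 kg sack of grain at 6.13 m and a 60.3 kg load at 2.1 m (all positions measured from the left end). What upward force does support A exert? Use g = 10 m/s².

Sum moments about support B (its reaction then has zero moment arm).
Beam weight: 35.6 × 10 = 356 N down at 3.97 m → arm 3.97 m, τ = 356 × 3.97 = 1413 N·m counterclockwise.
Sack of grain: 39.7 × 10 = 397 N down at 6.13 m → arm 1.81 m, τ = 397 × 1.81 = 718.6 N·m counterclockwise.
Load: 60.3 × 10 = 603 N down at 2.1 m → arm 5.84 m, τ = 603 × 5.84 = 3522 N·m counterclockwise.
Net load moment about support B = 5654 N·m counterclockwise.
Reaction R at support A is upward at 0.972 m, arm 6.968 m → moment R × 6.968 clockwise.
Balancing moments: R × 6.968 = 5654, giving R = 811 N.

R_A ≈ 811 N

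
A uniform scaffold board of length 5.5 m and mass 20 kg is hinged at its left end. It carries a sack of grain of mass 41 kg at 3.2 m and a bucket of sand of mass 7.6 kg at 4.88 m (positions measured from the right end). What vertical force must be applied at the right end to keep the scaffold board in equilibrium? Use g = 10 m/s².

F ≈ 280 N

Take moments about the left end.
Beam weight: 20 × 10 = 200 N down at 2.75 m → arm 2.75 m, τ = 200 × 2.75 = 550 N·m clockwise.
Sack of grain: 41 × 10 = 410 N down at 3.2 m → arm 2.3 m, τ = 410 × 2.3 = 943 N·m clockwise.
Bucket of sand: 7.6 × 10 = 76 N down at 4.88 m → arm 0.62 m, τ = 76 × 0.62 = 47.12 N·m clockwise.
Net moment of the loads = 1540 N·m clockwise.
The upward force F acts at the right end, arm 5.5 m, giving F × 5.5 counterclockwise.
Setting net torque to zero: F × 5.5 = 1540 → F = 1540 / 5.5 = 280 N.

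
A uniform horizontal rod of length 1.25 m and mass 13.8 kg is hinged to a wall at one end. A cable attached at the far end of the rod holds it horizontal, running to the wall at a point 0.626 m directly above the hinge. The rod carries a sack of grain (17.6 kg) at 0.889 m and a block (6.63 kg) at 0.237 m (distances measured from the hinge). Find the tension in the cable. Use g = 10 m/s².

T ≈ 462 N

Taking torques about the hinge:
Beam weight: 13.8 × 10 = 138 N down at 0.625 m → arm 0.625 m, τ = 138 × 0.625 = 86.25 N·m clockwise.
Sack of grain: 17.6 × 10 = 176 N down at 0.889 m → arm 0.889 m, τ = 176 × 0.889 = 156.5 N·m clockwise.
Block: 6.63 × 10 = 66.3 N down at 0.237 m → arm 0.237 m, τ = 66.3 × 0.237 = 15.71 N·m clockwise.
Total clockwise load moment = 258.5 N·m.
The cable tension T acts at 1.25 m; only its component perpendicular to the rod, T sinθ, produces torque. sinθ = h/√(h²+d²) = 0.626/√(0.626²+1.25²) = 0.4478.
For rotational equilibrium, T × 1.25 × 0.4478 = 258.5, so T = 258.5 / 0.5597 = 462 N.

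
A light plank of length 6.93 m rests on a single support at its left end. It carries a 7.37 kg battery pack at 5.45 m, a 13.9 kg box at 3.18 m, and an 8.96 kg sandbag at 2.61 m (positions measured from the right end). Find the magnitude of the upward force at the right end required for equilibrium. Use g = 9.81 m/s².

Taking torques about the left end:
Battery pack: 7.37 × 9.81 = 72.3 N down at 5.45 m → arm 1.48 m, τ = 72.3 × 1.48 = 107 N·m clockwise.
Box: 13.9 × 9.81 = 136.4 N down at 3.18 m → arm 3.75 m, τ = 136.4 × 3.75 = 511.5 N·m clockwise.
Sandbag: 8.96 × 9.81 = 87.9 N down at 2.61 m → arm 4.32 m, τ = 87.9 × 4.32 = 379.7 N·m clockwise.
Net moment of the loads = 998.2 N·m clockwise.
The upward force F acts at the right end, arm 6.93 m, giving F × 6.93 counterclockwise.
Balancing moments: F × 6.93 = 998.2, giving F = 998.2 / 6.93 = 144 N.

F ≈ 144 N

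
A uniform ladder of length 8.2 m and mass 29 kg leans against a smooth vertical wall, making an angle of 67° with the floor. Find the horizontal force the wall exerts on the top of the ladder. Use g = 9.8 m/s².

N_wall ≈ 60.3 N

Sum moments about the foot of the ladder (the floor normal and friction both act there and drop out).
Ladder weight 29×9.8 = 284.2 N acts at 4.1 m along the ladder; its horizontal arm is 4.1·cos67° = 1.602 m → τ = 455.3 N·m clockwise.
Wall normal N acts horizontally at the top; its moment arm is the height L sinθ = 8.2·sin67° = 7.548 m, counterclockwise.
Balancing moments: N × 7.548 = 455.3, giving N = 60.3 N.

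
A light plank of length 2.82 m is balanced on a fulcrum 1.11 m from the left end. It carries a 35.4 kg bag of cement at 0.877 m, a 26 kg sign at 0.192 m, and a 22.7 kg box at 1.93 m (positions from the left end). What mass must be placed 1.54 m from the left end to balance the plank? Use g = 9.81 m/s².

Sum moments about the fulcrum (at 1.11 m from the left end) (the support reaction has zero arm there).
Bag of cement: 35.4 × 9.81 = 347.3 N down at 0.877 m → arm 0.233 m, τ = 347.3 × 0.233 = 80.92 N·m counterclockwise.
Sign: 26 × 9.81 = 255.1 N down at 0.192 m → arm 0.918 m, τ = 255.1 × 0.918 = 234.2 N·m counterclockwise.
Box: 22.7 × 9.81 = 222.7 N down at 1.93 m → arm 0.82 m, τ = 222.7 × 0.82 = 182.6 N·m clockwise.
Net moment of known loads = 132.5 N·m counterclockwise.
An unknown mass m at 1.54 m has arm 0.43 m; its moment is m·g·0.43 clockwise.
Balancing moments: m × 9.81 × 0.43 = 132.5, giving m = 132.5 / (9.81 × 0.43) = 31.4 kg.

m ≈ 31.4 kg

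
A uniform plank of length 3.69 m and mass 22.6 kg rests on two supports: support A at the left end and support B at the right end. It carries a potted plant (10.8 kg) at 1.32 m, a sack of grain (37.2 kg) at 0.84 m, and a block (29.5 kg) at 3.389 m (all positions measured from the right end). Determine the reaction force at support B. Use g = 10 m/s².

R_B ≈ 494 N

Take moments about support A.
Beam weight: 22.6 × 10 = 226 N down at 1.845 m → arm 1.845 m, τ = 226 × 1.845 = 417 N·m clockwise.
Potted plant: 10.8 × 10 = 108 N down at 1.32 m → arm 2.37 m, τ = 108 × 2.37 = 256 N·m clockwise.
Sack of grain: 37.2 × 10 = 372 N down at 0.84 m → arm 2.85 m, τ = 372 × 2.85 = 1060 N·m clockwise.
Block: 29.5 × 10 = 295 N down at 3.389 m → arm 0.301 m, τ = 295 × 0.301 = 88.8 N·m clockwise.
Net load moment about support A = 1822 N·m clockwise.
Reaction R at support B is upward at 0 m, arm 3.69 m → moment R × 3.69 counterclockwise.
Setting net torque to zero: R × 3.69 = 1822 → R = 494 N.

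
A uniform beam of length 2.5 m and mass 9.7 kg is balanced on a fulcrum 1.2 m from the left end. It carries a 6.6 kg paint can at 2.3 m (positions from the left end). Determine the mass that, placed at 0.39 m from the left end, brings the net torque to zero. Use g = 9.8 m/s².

Take moments about the fulcrum (at 1.2 m from the left end).
Beam weight: 9.7 × 9.8 = 95.06 N down at 1.25 m → arm 0.05 m, τ = 95.06 × 0.05 = 4.753 N·m clockwise.
Paint can: 6.6 × 9.8 = 64.68 N down at 2.3 m → arm 1.1 m, τ = 64.68 × 1.1 = 71.15 N·m clockwise.
Net moment of known loads = 75.9 N·m clockwise.
An unknown mass m at 0.39 m has arm 0.81 m; its moment is m·g·0.81 counterclockwise.
Balancing moments: m × 9.8 × 0.81 = 75.9, giving m = 75.9 / (9.8 × 0.81) = 9.56 kg.

m ≈ 9.56 kg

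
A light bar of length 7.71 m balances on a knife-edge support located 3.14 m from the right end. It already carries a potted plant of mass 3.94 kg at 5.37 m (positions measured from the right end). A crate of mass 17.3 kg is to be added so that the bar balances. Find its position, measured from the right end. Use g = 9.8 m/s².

Sum moments about the knife-edge support (at 3.14 m from the right end) (the support reaction has zero arm there).
Potted plant: 3.94 × 9.8 = 38.61 N down at 5.37 m → arm 2.23 m, τ = 38.61 × 2.23 = 86.1 N·m counterclockwise.
Net moment of existing loads = 86.1 N·m counterclockwise.
The crate weighs 17.3 × 9.8 = 169.5 N and must supply an equal clockwise moment, so its lever arm about the knife-edge support is 86.1 / 169.5 = 0.508 m.
That puts it at 3.14 − 0.508 = 2.63 m from the right end.

x ≈ 2.63 m from the right end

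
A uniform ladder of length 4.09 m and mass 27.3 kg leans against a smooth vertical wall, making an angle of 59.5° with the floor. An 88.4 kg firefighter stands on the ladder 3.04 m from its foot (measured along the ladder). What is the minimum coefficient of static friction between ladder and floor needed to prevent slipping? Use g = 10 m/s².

Sum moments about the foot of the ladder (the floor normal and friction both act there and drop out).
Ladder weight 27.3×10 = 273 N acts at 2.045 m along the ladder; its horizontal arm is 2.045·cos59.5° = 1.038 m → τ = 283.4 N·m clockwise.
Firefighter: 88.4×10 = 884 N at 3.04 m → arm 1.543 m → τ = 1364 N·m clockwise.
Wall normal N acts horizontally at the top; its moment arm is the height L sinθ = 4.09·sin59.5° = 3.524 m, counterclockwise.
Στ = 0 ⇒ N × 3.524 = 1647 ⇒ N = 467.4 N.
ΣFx = 0 ⇒ f = N_wall = 467.4 N. ΣFy = 0 ⇒ N_floor = 1157 N.
μ_min = f / N_floor = 467.4 / 1157 = 0.404.

μ_min ≈ 0.404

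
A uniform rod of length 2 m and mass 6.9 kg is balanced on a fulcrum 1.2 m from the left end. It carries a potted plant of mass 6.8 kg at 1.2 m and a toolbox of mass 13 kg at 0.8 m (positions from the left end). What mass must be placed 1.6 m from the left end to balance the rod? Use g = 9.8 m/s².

m ≈ 16.4 kg

About the fulcrum (at 1.2 m from the left end):
Beam weight: 6.9 × 9.8 = 67.62 N down at 1 m → arm 0.2 m, τ = 67.62 × 0.2 = 13.52 N·m counterclockwise.
Potted plant: acts at the fulcrum, moment arm 0 → no torque.
Toolbox: 13 × 9.8 = 127.4 N down at 0.8 m → arm 0.4 m, τ = 127.4 × 0.4 = 50.96 N·m counterclockwise.
Net moment of known loads = 64.48 N·m counterclockwise.
An unknown mass m at 1.6 m has arm 0.4 m; its moment is m·g·0.4 clockwise.
For rotational equilibrium, m × 9.8 × 0.4 = 64.48, so m = 64.48 / (9.8 × 0.4) = 16.4 kg.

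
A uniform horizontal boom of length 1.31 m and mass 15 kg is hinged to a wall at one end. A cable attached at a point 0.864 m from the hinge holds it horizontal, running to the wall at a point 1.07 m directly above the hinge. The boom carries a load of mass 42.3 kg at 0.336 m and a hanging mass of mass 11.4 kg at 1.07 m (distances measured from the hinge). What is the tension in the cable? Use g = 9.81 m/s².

T ≈ 529 N

Choose the hinge as the axis so the unknown hinge reaction has zero arm there.
Beam weight: 15 × 9.81 = 147.2 N down at 0.655 m → arm 0.655 m, τ = 147.2 × 0.655 = 96.42 N·m clockwise.
Load: 42.3 × 9.81 = 415 N down at 0.336 m → arm 0.336 m, τ = 415 × 0.336 = 139.4 N·m clockwise.
Hanging mass: 11.4 × 9.81 = 111.8 N down at 1.07 m → arm 1.07 m, τ = 111.8 × 1.07 = 119.6 N·m clockwise.
Total clockwise load moment = 355.4 N·m.
The cable tension T acts at 0.864 m; only its component perpendicular to the boom, T sinθ, produces torque. sinθ = h/√(h²+d²) = 1.07/√(1.07²+0.864²) = 0.778.
Balancing moments: T × 0.864 × 0.778 = 355.4, giving T = 355.4 / 0.6722 = 529 N.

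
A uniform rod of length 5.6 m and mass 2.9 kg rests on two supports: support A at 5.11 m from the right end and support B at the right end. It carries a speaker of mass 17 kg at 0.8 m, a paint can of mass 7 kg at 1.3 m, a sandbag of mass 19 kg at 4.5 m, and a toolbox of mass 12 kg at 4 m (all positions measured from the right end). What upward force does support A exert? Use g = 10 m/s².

R_A ≈ 322 N

Choose support B as the axis so its reaction then has zero moment arm.
Beam weight: 2.9 × 10 = 29 N down at 2.8 m → arm 2.8 m, τ = 29 × 2.8 = 81.2 N·m counterclockwise.
Speaker: 17 × 10 = 170 N down at 0.8 m → arm 0.8 m, τ = 170 × 0.8 = 136 N·m counterclockwise.
Paint can: 7 × 10 = 70 N down at 1.3 m → arm 1.3 m, τ = 70 × 1.3 = 91 N·m counterclockwise.
Sandbag: 19 × 10 = 190 N down at 4.5 m → arm 4.5 m, τ = 190 × 4.5 = 855 N·m counterclockwise.
Toolbox: 12 × 10 = 120 N down at 4 m → arm 4 m, τ = 120 × 4 = 480 N·m counterclockwise.
Net load moment about support B = 1643 N·m counterclockwise.
Reaction R at support A is upward at 5.11 m, arm 5.11 m → moment R × 5.11 clockwise.
Balancing moments: R × 5.11 = 1643, giving R = 322 N.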